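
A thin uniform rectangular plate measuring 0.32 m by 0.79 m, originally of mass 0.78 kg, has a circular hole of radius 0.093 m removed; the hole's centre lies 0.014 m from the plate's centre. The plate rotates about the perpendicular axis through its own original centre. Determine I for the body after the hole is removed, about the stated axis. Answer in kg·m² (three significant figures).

Unpierced body about its centre: I₀ = (1/12)M(a²+b²) = (1/12)(0.78)[(0.32)² + (0.79)²] = 0.047223 kg·m².
The removed disk has mass m = M·πr²/(ab) = (0.78)·π(0.093)²/(0.32·0.79) = 0.083837 kg (same uniform areal density).
Its moment of inertia about the rotation axis (parallel-axis theorem): I_hole = (1/2)mr² + md² = (1/2)(0.083837)(0.093)² + (0.083837)(0.014)² = 0.00037898 kg·m².
Treating the hole as negative mass, I = I₀ − I_hole = 0.047223 − 0.00037898 = 0.046844 kg·m².

0.0468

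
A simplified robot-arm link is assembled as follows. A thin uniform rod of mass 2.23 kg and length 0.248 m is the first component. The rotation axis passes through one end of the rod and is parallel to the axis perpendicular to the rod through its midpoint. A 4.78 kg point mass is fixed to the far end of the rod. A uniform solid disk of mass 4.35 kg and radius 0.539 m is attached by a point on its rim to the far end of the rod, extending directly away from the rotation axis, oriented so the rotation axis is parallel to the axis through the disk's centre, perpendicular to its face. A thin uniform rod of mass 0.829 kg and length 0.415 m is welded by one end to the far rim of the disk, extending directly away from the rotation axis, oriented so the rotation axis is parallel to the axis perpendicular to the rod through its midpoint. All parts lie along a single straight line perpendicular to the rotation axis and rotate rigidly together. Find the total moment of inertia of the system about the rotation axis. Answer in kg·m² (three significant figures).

5.63

Thin rod: I_cm = (1/12)ML² = (1/12)(2.23)(0.248)² = 0.011429 kg·m²; centre at d = 0.124 m, so I = I_cm + Md² gives I = 0.011429 + (2.23)(0.124)² = 0.045718 kg·m².
Point mass: I_cm = 0; centre at d = 0.124 + 0.124 = 0.248 m, so I = I_cm + Md² gives I = 0 + (4.78)(0.248)² = 0.29399 kg·m².
Solid disk: I_cm = (1/2)MR² = (1/2)(4.35)(0.539)² = 0.63188 kg·m²; centre at d = 0.124 + 0.124 + 0.539 = 0.787 m, so I = I_cm + Md² gives I = 0.63188 + (4.35)(0.787)² = 3.3261 kg·m².
Thin rod: I_cm = (1/12)ML² = (1/12)(0.829)(0.415)² = 0.011898 kg·m²; centre at d = 0.124 + 0.124 + 0.539 + 0.539 + 0.2075 = 1.5335 m, so I = I_cm + Md² gives I = 0.011898 + (0.829)(1.5335)² = 1.9614 kg·m².
Total I = 0.045718 + 0.29399 + 3.3261 + 1.9614 = 5.6272 kg·m².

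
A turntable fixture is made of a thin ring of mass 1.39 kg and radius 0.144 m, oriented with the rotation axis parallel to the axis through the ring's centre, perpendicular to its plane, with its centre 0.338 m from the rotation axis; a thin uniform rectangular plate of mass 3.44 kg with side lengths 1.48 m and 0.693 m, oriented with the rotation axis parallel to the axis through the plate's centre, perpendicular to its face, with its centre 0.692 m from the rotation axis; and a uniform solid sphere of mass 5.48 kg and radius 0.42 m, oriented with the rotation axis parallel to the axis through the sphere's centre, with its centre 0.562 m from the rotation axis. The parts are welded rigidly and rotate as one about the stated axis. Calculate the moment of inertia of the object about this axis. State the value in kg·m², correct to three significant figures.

Thin ring: I_cm = MR² = (1.39)(0.144)² = 0.028823 kg·m²; centre at d = 0.338 m, so the parallel axis theorem gives I = 0.028823 + (1.39)(0.338)² = 0.18762 kg·m².
Rectangular plate: I_cm = (1/12)M(a²+b²) = (1/12)(3.44)[(1.48)² + (0.693)²] = 0.76559 kg·m²; centre at d = 0.692 m, so the parallel axis theorem gives I = 0.76559 + (3.44)(0.692)² = 2.4129 kg·m².
Solid sphere: I_cm = (2/5)MR² = (2/5)(5.48)(0.42)² = 0.38667 kg·m²; centre at d = 0.562 m, so the parallel axis theorem gives I = 0.38667 + (5.48)(0.562)² = 2.1175 kg·m².
Total I = 0.18762 + 2.4129 + 2.1175 = 4.718 kg·m².

4.72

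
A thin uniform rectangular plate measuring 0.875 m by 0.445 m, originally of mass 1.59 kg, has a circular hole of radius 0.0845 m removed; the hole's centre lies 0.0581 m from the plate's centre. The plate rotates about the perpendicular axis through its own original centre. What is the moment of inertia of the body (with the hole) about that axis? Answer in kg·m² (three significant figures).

Unpierced body about its centre: I₀ = (1/12)M(a²+b²) = (1/12)(1.59)[(0.875)² + (0.445)²] = 0.12768 kg·m².
The removed disk has mass m = M·πr²/(ab) = (1.59)·π(0.0845)²/(0.875·0.445) = 0.091599 kg (same uniform areal density).
Its moment of inertia about the rotation axis (parallel-axis theorem): I_hole = (1/2)mr² + md² = (1/2)(0.091599)(0.0845)² + (0.091599)(0.0581)² = 0.00063622 kg·m².
Treating the hole as negative mass, I = I₀ − I_hole = 0.12768 − 0.00063622 = 0.12705 kg·m².

0.127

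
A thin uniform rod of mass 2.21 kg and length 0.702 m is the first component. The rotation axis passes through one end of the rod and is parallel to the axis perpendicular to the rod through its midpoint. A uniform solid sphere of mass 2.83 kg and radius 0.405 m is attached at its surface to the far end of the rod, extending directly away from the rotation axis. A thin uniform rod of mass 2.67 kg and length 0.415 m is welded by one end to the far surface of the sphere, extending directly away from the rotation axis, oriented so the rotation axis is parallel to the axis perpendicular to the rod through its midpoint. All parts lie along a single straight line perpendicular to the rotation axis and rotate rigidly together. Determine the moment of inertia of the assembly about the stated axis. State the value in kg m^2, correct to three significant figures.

11.9

Thin rod: I_cm = (1/12)ML² = (1/12)(2.21)(0.702)² = 0.090758 kg m^2; centre at d = 0.351 m, so the parallel axis theorem gives I = 0.090758 + (2.21)(0.351)² = 0.36303 kg m^2.
Solid sphere: I_cm = (2/5)MR² = (2/5)(2.83)(0.405)² = 0.18568 kg m^2; centre at d = 0.351 + 0.351 + 0.405 = 1.107 m, so the parallel axis theorem gives I = 0.18568 + (2.83)(1.107)² = 3.6537 kg m^2.
Thin rod: I_cm = (1/12)ML² = (1/12)(2.67)(0.415)² = 0.03832 kg m^2; centre at d = 0.351 + 0.351 + 0.405 + 0.405 + 0.2075 = 1.7195 m, so the parallel axis theorem gives I = 0.03832 + (2.67)(1.7195)² = 7.9327 kg m^2.
Total I = 0.36303 + 3.6537 + 7.9327 = 11.949 kg m^2.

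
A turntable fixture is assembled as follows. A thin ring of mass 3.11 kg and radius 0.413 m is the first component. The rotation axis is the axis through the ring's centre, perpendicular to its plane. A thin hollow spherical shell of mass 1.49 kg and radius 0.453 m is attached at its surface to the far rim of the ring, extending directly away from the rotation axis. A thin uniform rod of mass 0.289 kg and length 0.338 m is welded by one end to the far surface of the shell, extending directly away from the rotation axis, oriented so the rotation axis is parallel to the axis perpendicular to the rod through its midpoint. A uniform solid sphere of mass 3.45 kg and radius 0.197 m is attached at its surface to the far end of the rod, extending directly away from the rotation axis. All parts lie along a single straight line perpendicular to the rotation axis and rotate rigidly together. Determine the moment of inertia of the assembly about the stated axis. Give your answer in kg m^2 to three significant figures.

Thin ring: I_cm = MR² = (3.11)(0.413)² = 0.53047 kg m^2; axis through the centre, so I = 0.53047 kg m^2.
Spherical shell: I_cm = (2/3)MR² = (2/3)(1.49)(0.453)² = 0.20384 kg m^2; centre at d = 0.413 + 0.453 = 0.866 m, so the parallel axis theorem gives I = 0.20384 + (1.49)(0.866)² = 1.3213 kg m^2.
Thin rod: I_cm = (1/12)ML² = (1/12)(0.289)(0.338)² = 0.0027514 kg m^2; centre at d = 0.413 + 0.453 + 0.453 + 0.169 = 1.488 m, so the parallel axis theorem gives I = 0.0027514 + (0.289)(1.488)² = 0.64264 kg m^2.
Solid sphere: I_cm = (2/5)MR² = (2/5)(3.45)(0.197)² = 0.053556 kg m^2; centre at d = 0.413 + 0.453 + 0.453 + 0.169 + 0.169 + 0.197 = 1.854 m, so the parallel axis theorem gives I = 0.053556 + (3.45)(1.854)² = 11.912 kg m^2.
Total I = 0.53047 + 1.3213 + 0.64264 + 11.912 = 14.407 kg m^2.

14.4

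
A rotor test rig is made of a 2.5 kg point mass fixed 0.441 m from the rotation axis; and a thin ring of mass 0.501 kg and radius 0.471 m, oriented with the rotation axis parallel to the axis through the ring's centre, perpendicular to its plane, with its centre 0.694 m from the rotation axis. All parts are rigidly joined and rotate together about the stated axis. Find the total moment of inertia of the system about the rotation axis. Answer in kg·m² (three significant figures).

Point mass: I_cm = 0; centre at d = 0.441 m, so I = I_cm + Md² gives I = 0 + (2.5)(0.441)² = 0.4862 kg·m².
Thin ring: I_cm = MR² = (0.501)(0.471)² = 0.11114 kg·m²; centre at d = 0.694 m, so I = I_cm + Md² gives I = 0.11114 + (0.501)(0.694)² = 0.35244 kg·m².
Total I = 0.4862 + 0.35244 = 0.83864 kg·m².

0.839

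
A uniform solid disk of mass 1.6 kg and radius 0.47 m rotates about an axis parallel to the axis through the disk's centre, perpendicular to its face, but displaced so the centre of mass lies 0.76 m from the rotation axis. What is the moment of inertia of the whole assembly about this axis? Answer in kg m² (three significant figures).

I_cm = (1/2)MR² = (1/2)(1.6)(0.47)² = 0.17672 kg m²; centre at d = 0.76 m, so the parallel axis theorem gives I = 0.17672 + (1.6)(0.76)² = 1.1009 kg m².

1.10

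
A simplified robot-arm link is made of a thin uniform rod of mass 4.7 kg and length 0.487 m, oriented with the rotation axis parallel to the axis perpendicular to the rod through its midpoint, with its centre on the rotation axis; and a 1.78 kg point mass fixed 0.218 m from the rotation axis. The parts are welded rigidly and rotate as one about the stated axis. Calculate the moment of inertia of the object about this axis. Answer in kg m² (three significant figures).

Thin rod: I_cm = (1/12)ML² = (1/12)(4.7)(0.487)² = 0.092891 kg m²; axis through the centre, so I = 0.092891 kg m².
Point mass: I_cm = 0; centre at d = 0.218 m, so the parallel axis theorem gives I = 0 + (1.78)(0.218)² = 0.084593 kg m².
Total I = 0.092891 + 0.084593 = 0.17748 kg m².

0.177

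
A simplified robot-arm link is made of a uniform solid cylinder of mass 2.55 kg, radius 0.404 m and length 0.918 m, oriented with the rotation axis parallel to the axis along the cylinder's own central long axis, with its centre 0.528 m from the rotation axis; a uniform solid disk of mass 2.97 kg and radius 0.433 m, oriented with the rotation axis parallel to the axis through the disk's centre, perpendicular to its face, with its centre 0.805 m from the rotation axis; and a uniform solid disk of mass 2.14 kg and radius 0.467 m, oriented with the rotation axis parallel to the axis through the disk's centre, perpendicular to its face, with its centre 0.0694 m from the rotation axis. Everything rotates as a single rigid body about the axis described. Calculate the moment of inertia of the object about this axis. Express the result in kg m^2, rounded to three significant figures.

3.37

Solid cylinder: I_cm = (1/2)MR² = (1/2)(2.55)(0.404)² = 0.2081 kg m^2; centre at d = 0.528 m, so the parallel axis theorem gives I = 0.2081 + (2.55)(0.528)² = 0.919 kg m^2.
Solid disk: I_cm = (1/2)MR² = (1/2)(2.97)(0.433)² = 0.27842 kg m^2; centre at d = 0.805 m, so the parallel axis theorem gives I = 0.27842 + (2.97)(0.805)² = 2.2031 kg m^2.
Solid disk: I_cm = (1/2)MR² = (1/2)(2.14)(0.467)² = 0.23336 kg m^2; centre at d = 0.0694 m, so the parallel axis theorem gives I = 0.23336 + (2.14)(0.0694)² = 0.24366 kg m^2.
Total I = 0.919 + 2.2031 + 0.24366 = 3.3657 kg m^2.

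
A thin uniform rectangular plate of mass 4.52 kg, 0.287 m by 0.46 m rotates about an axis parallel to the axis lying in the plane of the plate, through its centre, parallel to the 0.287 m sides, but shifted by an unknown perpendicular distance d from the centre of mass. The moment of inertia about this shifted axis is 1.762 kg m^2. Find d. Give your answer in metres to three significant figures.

About the centre-of-mass axis, I_cm = (1/12)Mb² = (1/12)(4.52)(0.46)² = 0.079703 kg m^2.
Parallel axis theorem: I = I_cm + Md², so Md² = 1.762 − 0.079703 = 1.6823 kg m^2.
d = √(1.6823 / 4.52) = 0.61007 m.

0.610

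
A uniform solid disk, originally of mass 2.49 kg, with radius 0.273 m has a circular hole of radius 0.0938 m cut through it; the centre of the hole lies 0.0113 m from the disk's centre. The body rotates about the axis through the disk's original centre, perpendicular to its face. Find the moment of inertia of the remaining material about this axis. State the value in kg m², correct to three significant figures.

0.0915

Unpierced body about its centre: I₀ = (1/2)MR² = (1/2)(2.49)(0.273)² = 0.092789 kg m².
The removed disk has mass m = M·(r/R)² = (2.49)(0.0938/0.273)² = 0.29395 kg (same uniform areal density).
Its moment of inertia about the rotation axis (parallel-axis theorem): I_hole = (1/2)mr² + md² = (1/2)(0.29395)(0.0938)² + (0.29395)(0.0113)² = 0.0013307 kg m².
Treating the hole as negative mass, I = I₀ − I_hole = 0.092789 − 0.0013307 = 0.091458 kg m².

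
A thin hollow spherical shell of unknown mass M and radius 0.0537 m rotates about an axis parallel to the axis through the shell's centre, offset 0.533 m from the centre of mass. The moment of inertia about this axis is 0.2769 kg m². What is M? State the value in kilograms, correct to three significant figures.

I = I_cm + Md² = (2/3)MR² + Md² = M·[0.666667·(0.0537)² + (0.533)²] = M·0.28601.
So M = 0.2769 / 0.28601 = 0.96814 kg.

0.968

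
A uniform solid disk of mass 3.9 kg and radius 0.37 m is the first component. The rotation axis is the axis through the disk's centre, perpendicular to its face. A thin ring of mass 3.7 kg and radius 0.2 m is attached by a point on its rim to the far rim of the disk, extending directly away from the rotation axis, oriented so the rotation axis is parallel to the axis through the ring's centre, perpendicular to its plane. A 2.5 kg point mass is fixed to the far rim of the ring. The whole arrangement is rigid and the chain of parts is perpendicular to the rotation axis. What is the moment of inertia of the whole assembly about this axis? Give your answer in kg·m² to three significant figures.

3.10

Solid disk: I_cm = (1/2)MR² = (1/2)(3.9)(0.37)² = 0.26695 kg·m²; axis through the centre, so I = 0.26695 kg·m².
Thin ring: I_cm = MR² = (3.7)(0.2)² = 0.148 kg·m²; centre at d = 0.37 + 0.2 = 0.57 m, so I = I_cm + Md² gives I = 0.148 + (3.7)(0.57)² = 1.3501 kg·m².
Point mass: I_cm = 0; centre at d = 0.37 + 0.2 + 0.2 = 0.77 m, so I = I_cm + Md² gives I = 0 + (2.5)(0.77)² = 1.4823 kg·m².
Total I = 0.26695 + 1.3501 + 1.4823 = 3.0993 kg·m².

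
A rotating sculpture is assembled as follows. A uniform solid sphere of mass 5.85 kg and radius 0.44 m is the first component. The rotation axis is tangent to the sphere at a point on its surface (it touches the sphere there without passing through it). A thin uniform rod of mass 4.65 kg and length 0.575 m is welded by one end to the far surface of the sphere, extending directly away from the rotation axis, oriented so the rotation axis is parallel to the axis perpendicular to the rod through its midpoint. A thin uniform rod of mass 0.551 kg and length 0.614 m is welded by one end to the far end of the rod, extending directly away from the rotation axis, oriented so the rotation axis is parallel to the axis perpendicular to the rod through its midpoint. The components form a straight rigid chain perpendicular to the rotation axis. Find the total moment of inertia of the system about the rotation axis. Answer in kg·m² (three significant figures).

9.78

Solid sphere: I_cm = (2/5)MR² = (2/5)(5.85)(0.44)² = 0.45302 kg·m²; centre at d = 0.44 m, so I = I_cm + Md² gives I = 0.45302 + (5.85)(0.44)² = 1.5856 kg·m².
Thin rod: I_cm = (1/12)ML² = (1/12)(4.65)(0.575)² = 0.12812 kg·m²; centre at d = 0.44 + 0.44 + 0.2875 = 1.1675 m, so I = I_cm + Md² gives I = 0.12812 + (4.65)(1.1675)² = 6.4663 kg·m².
Thin rod: I_cm = (1/12)ML² = (1/12)(0.551)(0.614)² = 0.01731 kg·m²; centre at d = 0.44 + 0.44 + 0.2875 + 0.2875 + 0.307 = 1.762 m, so I = I_cm + Md² gives I = 0.01731 + (0.551)(1.762)² = 1.728 kg·m².
Total I = 1.5856 + 6.4663 + 1.728 = 9.7799 kg·m².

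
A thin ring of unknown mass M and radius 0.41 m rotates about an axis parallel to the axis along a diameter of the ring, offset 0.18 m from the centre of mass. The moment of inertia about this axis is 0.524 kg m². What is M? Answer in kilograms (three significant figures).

I = I_cm + Md² = (1/2)MR² + Md² = M·[0.5·(0.41)² + (0.18)²] = M·0.11645.
So M = 0.524 / 0.11645 = 4.4998 kg.

4.50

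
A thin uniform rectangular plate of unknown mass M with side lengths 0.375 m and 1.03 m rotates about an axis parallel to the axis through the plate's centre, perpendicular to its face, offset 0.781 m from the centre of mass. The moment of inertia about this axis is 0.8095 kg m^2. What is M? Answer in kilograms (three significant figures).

1.14

I = I_cm + Md² = (1/12)M(a²+b²) + Md² = M·[0.0833333·[(0.375)² + (1.03)²] + (0.781)²] = M·0.71009.
So M = 0.8095 / 0.71009 = 1.14 kg.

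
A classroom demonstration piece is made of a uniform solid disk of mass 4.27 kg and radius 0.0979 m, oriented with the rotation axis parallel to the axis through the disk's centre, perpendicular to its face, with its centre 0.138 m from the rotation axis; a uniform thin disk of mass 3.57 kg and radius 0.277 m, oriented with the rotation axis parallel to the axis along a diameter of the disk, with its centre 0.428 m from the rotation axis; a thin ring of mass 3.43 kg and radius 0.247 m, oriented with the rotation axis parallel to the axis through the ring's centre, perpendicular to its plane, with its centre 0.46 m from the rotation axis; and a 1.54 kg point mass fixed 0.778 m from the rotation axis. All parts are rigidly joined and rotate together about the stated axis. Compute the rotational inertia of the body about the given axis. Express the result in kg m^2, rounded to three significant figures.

2.69

Solid disk: I_cm = (1/2)MR² = (1/2)(4.27)(0.0979)² = 0.020463 kg m^2; centre at d = 0.138 m, so the parallel axis theorem gives I = 0.020463 + (4.27)(0.138)² = 0.10178 kg m^2.
Thin disk: I_cm = (1/4)MR² = (1/4)(3.57)(0.277)² = 0.068481 kg m^2; centre at d = 0.428 m, so the parallel axis theorem gives I = 0.068481 + (3.57)(0.428)² = 0.72245 kg m^2.
Thin ring: I_cm = MR² = (3.43)(0.247)² = 0.20926 kg m^2; centre at d = 0.46 m, so the parallel axis theorem gives I = 0.20926 + (3.43)(0.46)² = 0.93505 kg m^2.
Point mass: I_cm = 0; centre at d = 0.778 m, so the parallel axis theorem gives I = 0 + (1.54)(0.778)² = 0.93214 kg m^2.
Total I = 0.10178 + 0.72245 + 0.93505 + 0.93214 = 2.6914 kg m^2.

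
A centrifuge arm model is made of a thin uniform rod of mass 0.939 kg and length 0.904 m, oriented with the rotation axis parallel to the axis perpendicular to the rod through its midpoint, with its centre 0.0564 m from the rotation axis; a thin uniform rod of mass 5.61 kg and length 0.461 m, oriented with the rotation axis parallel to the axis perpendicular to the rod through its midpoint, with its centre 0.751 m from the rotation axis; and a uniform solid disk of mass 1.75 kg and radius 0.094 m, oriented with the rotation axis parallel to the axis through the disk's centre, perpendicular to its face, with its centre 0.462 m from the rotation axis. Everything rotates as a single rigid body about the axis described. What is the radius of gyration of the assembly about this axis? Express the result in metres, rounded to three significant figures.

0.669

Thin rod: I_cm = (1/12)ML² = (1/12)(0.939)(0.904)² = 0.063947 kg·m²; centre at d = 0.0564 m, so I = I_cm + Md² gives I = 0.063947 + (0.939)(0.0564)² = 0.066934 kg·m².
Thin rod: I_cm = (1/12)ML² = (1/12)(5.61)(0.461)² = 0.099354 kg·m²; centre at d = 0.751 m, so I = I_cm + Md² gives I = 0.099354 + (5.61)(0.751)² = 3.2634 kg·m².
Solid disk: I_cm = (1/2)MR² = (1/2)(1.75)(0.094)² = 0.0077315 kg·m²; centre at d = 0.462 m, so I = I_cm + Md² gives I = 0.0077315 + (1.75)(0.462)² = 0.38126 kg·m².
Total I = 3.7116 kg·m²; total mass M = 8.299 kg.
k = √(I/M) = √(3.7116/8.299) = 0.66876 m.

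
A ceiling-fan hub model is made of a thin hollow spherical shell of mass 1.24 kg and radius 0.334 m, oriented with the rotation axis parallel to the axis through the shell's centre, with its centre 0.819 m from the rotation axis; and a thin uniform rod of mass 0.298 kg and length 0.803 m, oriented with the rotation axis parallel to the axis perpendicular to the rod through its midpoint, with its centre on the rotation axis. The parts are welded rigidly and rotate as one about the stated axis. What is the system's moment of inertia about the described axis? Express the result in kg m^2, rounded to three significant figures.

Spherical shell: I_cm = (2/3)MR² = (2/3)(1.24)(0.334)² = 0.09222 kg m^2; centre at d = 0.819 m, so I = I_cm + Md² gives I = 0.09222 + (1.24)(0.819)² = 0.92396 kg m^2.
Thin rod: I_cm = (1/12)ML² = (1/12)(0.298)(0.803)² = 0.016013 kg m^2; axis through the centre, so I = 0.016013 kg m^2.
Total I = 0.92396 + 0.016013 = 0.93998 kg m^2.

0.940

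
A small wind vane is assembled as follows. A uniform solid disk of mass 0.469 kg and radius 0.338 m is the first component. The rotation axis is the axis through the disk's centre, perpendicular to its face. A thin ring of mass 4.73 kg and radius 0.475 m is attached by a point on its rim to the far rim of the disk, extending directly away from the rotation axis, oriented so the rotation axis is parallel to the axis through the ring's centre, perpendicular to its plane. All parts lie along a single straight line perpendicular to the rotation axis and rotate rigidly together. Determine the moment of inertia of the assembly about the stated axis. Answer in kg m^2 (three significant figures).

4.22

Solid disk: I_cm = (1/2)MR² = (1/2)(0.469)(0.338)² = 0.02679 kg m^2; axis through the centre, so I = 0.02679 kg m^2.
Thin ring: I_cm = MR² = (4.73)(0.475)² = 1.0672 kg m^2; centre at d = 0.338 + 0.475 = 0.813 m, so I = I_cm + Md² gives I = 1.0672 + (4.73)(0.813)² = 4.1936 kg m^2.
Total I = 0.02679 + 4.1936 = 4.2204 kg m^2.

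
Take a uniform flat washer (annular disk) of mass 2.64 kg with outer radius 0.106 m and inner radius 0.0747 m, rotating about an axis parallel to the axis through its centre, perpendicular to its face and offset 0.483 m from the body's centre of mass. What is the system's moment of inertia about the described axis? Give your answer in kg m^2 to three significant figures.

I_cm = (1/2)M(R²+r²) = (1/2)(2.64)[(0.106)² + (0.0747)²] = 0.022197 kg m^2; centre at d = 0.483 m, so the parallel axis theorem gives I = 0.022197 + (2.64)(0.483)² = 0.63808 kg m^2.

0.638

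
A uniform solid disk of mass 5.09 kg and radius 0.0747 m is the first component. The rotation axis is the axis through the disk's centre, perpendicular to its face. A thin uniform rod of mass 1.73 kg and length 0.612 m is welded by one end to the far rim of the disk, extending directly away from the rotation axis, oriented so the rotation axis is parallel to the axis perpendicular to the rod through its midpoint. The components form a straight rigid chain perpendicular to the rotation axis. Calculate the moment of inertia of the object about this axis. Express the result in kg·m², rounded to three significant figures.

Solid disk: I_cm = (1/2)MR² = (1/2)(5.09)(0.0747)² = 0.014201 kg·m²; axis through the centre, so I = 0.014201 kg·m².
Thin rod: I_cm = (1/12)ML² = (1/12)(1.73)(0.612)² = 0.053997 kg·m²; centre at d = 0.0747 + 0.306 = 0.3807 m, so the parallel axis theorem gives I = 0.053997 + (1.73)(0.3807)² = 0.30473 kg·m².
Total I = 0.014201 + 0.30473 = 0.31893 kg·m².

0.319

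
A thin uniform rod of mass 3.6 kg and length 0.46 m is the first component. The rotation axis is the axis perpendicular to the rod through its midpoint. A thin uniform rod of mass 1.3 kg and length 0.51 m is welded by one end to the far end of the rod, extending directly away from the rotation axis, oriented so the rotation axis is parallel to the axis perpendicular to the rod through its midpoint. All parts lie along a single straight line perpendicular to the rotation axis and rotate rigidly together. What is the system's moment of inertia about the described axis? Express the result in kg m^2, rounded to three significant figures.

0.397

Thin rod: I_cm = (1/12)ML² = (1/12)(3.6)(0.46)² = 0.06348 kg m^2; axis through the centre, so I = 0.06348 kg m^2.
Thin rod: I_cm = (1/12)ML² = (1/12)(1.3)(0.51)² = 0.028178 kg m^2; centre at d = 0.23 + 0.255 = 0.485 m, so the parallel axis theorem gives I = 0.028178 + (1.3)(0.485)² = 0.33397 kg m^2.
Total I = 0.06348 + 0.33397 = 0.39745 kg m^2.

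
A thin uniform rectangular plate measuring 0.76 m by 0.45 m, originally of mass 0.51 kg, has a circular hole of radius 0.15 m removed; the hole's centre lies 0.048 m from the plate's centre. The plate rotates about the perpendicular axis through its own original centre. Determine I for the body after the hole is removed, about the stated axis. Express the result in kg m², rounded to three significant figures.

0.0317

Unpierced body about its centre: I₀ = (1/12)M(a²+b²) = (1/12)(0.51)[(0.76)² + (0.45)²] = 0.033154 kg m².
The removed disk has mass m = M·πr²/(ab) = (0.51)·π(0.15)²/(0.76·0.45) = 0.10541 kg (same uniform areal density).
Its moment of inertia about the rotation axis (parallel-axis theorem): I_hole = (1/2)mr² + md² = (1/2)(0.10541)(0.15)² + (0.10541)(0.048)² = 0.0014287 kg m².
Treating the hole as negative mass, I = I₀ − I_hole = 0.033154 − 0.0014287 = 0.031726 kg m².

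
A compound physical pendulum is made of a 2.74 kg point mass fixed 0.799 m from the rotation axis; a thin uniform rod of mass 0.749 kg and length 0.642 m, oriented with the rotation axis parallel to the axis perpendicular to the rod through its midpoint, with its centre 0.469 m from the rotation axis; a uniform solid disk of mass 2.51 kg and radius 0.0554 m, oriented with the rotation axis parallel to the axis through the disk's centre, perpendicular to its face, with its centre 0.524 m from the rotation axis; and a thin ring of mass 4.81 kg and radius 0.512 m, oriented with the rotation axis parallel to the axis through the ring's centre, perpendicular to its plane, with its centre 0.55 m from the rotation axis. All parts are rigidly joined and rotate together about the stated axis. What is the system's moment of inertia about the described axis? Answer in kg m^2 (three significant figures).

5.35

Point mass: I_cm = 0; centre at d = 0.799 m, so I = I_cm + Md² gives I = 0 + (2.74)(0.799)² = 1.7492 kg m^2.
Thin rod: I_cm = (1/12)ML² = (1/12)(0.749)(0.642)² = 0.025726 kg m^2; centre at d = 0.469 m, so I = I_cm + Md² gives I = 0.025726 + (0.749)(0.469)² = 0.19048 kg m^2.
Solid disk: I_cm = (1/2)MR² = (1/2)(2.51)(0.0554)² = 0.0038518 kg m^2; centre at d = 0.524 m, so I = I_cm + Md² gives I = 0.0038518 + (2.51)(0.524)² = 0.69304 kg m^2.
Thin ring: I_cm = MR² = (4.81)(0.512)² = 1.2609 kg m^2; centre at d = 0.55 m, so I = I_cm + Md² gives I = 1.2609 + (4.81)(0.55)² = 2.7159 kg m^2.
Total I = 1.7492 + 0.19048 + 0.69304 + 2.7159 = 5.3487 kg m^2.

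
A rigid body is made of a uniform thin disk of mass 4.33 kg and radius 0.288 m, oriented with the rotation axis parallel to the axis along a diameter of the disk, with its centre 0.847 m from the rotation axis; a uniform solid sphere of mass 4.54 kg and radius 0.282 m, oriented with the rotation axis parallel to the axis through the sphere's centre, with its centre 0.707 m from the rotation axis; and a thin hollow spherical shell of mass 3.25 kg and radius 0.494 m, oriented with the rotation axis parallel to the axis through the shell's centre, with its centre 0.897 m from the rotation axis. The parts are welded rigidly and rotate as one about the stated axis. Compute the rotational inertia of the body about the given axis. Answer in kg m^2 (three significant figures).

Thin disk: I_cm = (1/4)MR² = (1/4)(4.33)(0.288)² = 0.089787 kg m^2; centre at d = 0.847 m, so I = I_cm + Md² gives I = 0.089787 + (4.33)(0.847)² = 3.1962 kg m^2.
Solid sphere: I_cm = (2/5)MR² = (2/5)(4.54)(0.282)² = 0.14442 kg m^2; centre at d = 0.707 m, so I = I_cm + Md² gives I = 0.14442 + (4.54)(0.707)² = 2.4137 kg m^2.
Spherical shell: I_cm = (2/3)MR² = (2/3)(3.25)(0.494)² = 0.52874 kg m^2; centre at d = 0.897 m, so I = I_cm + Md² gives I = 0.52874 + (3.25)(0.897)² = 3.1437 kg m^2.
Total I = 3.1962 + 2.4137 + 3.1437 = 8.7536 kg m^2.

8.75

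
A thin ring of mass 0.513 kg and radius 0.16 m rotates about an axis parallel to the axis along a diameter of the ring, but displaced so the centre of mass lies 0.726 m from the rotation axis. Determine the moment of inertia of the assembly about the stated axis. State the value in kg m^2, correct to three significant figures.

I_cm = (1/2)MR² = (1/2)(0.513)(0.16)² = 0.0065664 kg m^2; centre at d = 0.726 m, so the parallel axis theorem gives I = 0.0065664 + (0.513)(0.726)² = 0.27696 kg m^2.

0.277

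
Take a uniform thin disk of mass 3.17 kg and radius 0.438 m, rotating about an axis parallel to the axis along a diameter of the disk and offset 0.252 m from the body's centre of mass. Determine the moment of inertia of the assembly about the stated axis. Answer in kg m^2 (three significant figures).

I_cm = (1/4)MR² = (1/4)(3.17)(0.438)² = 0.15204 kg m^2; centre at d = 0.252 m, so I = I_cm + Md² gives I = 0.15204 + (3.17)(0.252)² = 0.35334 kg m^2.

0.353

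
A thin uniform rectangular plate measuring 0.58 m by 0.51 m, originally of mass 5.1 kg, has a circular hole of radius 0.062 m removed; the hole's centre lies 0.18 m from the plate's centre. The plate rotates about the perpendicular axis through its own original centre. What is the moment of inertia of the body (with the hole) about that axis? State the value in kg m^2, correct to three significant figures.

0.246

Unpierced body about its centre: I₀ = (1/12)M(a²+b²) = (1/12)(5.1)[(0.58)² + (0.51)²] = 0.25351 kg m^2.
The removed disk has mass m = M·πr²/(ab) = (5.1)·π(0.062)²/(0.58·0.51) = 0.20821 kg (same uniform areal density).
Its moment of inertia about the rotation axis (parallel-axis theorem): I_hole = (1/2)mr² + md² = (1/2)(0.20821)(0.062)² + (0.20821)(0.18)² = 0.0071462 kg m^2.
Treating the hole as negative mass, I = I₀ − I_hole = 0.25351 − 0.0071462 = 0.24637 kg m^2.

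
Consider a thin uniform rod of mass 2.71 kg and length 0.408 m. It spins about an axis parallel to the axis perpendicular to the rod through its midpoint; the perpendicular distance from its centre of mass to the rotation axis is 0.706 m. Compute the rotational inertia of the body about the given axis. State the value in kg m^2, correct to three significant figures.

I_cm = (1/12)ML² = (1/12)(2.71)(0.408)² = 0.037593 kg m^2; centre at d = 0.706 m, so I = I_cm + Md² gives I = 0.037593 + (2.71)(0.706)² = 1.3884 kg m^2.

1.39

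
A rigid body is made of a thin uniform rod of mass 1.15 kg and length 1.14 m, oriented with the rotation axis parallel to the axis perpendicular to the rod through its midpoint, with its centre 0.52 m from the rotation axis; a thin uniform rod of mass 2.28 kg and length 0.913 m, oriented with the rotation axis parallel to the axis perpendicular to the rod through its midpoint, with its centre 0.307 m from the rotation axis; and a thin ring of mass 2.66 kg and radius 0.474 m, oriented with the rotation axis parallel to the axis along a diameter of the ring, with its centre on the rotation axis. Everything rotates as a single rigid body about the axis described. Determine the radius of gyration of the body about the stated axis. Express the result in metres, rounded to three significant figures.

0.426

Thin rod: I_cm = (1/12)ML² = (1/12)(1.15)(1.14)² = 0.12454 kg·m²; centre at d = 0.52 m, so I = I_cm + Md² gives I = 0.12454 + (1.15)(0.52)² = 0.4355 kg·m².
Thin rod: I_cm = (1/12)ML² = (1/12)(2.28)(0.913)² = 0.15838 kg·m²; centre at d = 0.307 m, so I = I_cm + Md² gives I = 0.15838 + (2.28)(0.307)² = 0.37327 kg·m².
Thin ring: I_cm = (1/2)MR² = (1/2)(2.66)(0.474)² = 0.29882 kg·m²; axis through the centre, so I = 0.29882 kg·m².
Total I = 1.1076 kg·m²; total mass M = 6.09 kg.
k = √(I/M) = √(1.1076/6.09) = 0.42646 m.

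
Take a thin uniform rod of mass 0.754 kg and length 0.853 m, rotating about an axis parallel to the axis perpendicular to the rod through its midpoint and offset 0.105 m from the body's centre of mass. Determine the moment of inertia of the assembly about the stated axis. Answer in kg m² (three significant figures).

I_cm = (1/12)ML² = (1/12)(0.754)(0.853)² = 0.045718 kg m²; centre at d = 0.105 m, so the parallel axis theorem gives I = 0.045718 + (0.754)(0.105)² = 0.054031 kg m².

0.0540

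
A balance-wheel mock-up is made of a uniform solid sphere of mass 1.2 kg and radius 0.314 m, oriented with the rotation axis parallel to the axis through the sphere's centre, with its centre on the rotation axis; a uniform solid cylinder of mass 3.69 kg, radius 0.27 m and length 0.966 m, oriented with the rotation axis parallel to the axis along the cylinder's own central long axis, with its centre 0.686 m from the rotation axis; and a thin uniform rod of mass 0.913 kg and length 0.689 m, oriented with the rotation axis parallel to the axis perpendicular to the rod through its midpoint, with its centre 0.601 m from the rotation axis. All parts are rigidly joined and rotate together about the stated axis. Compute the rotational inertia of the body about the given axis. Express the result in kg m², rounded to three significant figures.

2.28

Solid sphere: I_cm = (2/5)MR² = (2/5)(1.2)(0.314)² = 0.047326 kg m²; axis through the centre, so I = 0.047326 kg m².
Solid cylinder: I_cm = (1/2)MR² = (1/2)(3.69)(0.27)² = 0.1345 kg m²; centre at d = 0.686 m, so the parallel axis theorem gives I = 0.1345 + (3.69)(0.686)² = 1.871 kg m².
Thin rod: I_cm = (1/12)ML² = (1/12)(0.913)(0.689)² = 0.036118 kg m²; centre at d = 0.601 m, so the parallel axis theorem gives I = 0.036118 + (0.913)(0.601)² = 0.36589 kg m².
Total I = 0.047326 + 1.871 + 0.36589 = 2.2842 kg m².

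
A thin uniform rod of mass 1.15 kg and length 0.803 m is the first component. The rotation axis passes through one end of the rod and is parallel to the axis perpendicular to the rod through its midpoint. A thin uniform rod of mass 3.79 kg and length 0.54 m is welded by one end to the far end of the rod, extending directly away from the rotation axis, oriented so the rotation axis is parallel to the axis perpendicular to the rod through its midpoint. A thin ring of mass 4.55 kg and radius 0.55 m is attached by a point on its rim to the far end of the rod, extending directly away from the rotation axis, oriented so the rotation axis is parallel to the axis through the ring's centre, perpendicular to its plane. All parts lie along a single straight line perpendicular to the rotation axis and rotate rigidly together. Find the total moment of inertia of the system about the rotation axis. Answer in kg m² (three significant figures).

Thin rod: I_cm = (1/12)ML² = (1/12)(1.15)(0.803)² = 0.061794 kg m²; centre at d = 0.4015 m, so I = I_cm + Md² gives I = 0.061794 + (1.15)(0.4015)² = 0.24718 kg m².
Thin rod: I_cm = (1/12)ML² = (1/12)(3.79)(0.54)² = 0.092097 kg m²; centre at d = 0.4015 + 0.4015 + 0.27 = 1.073 m, so I = I_cm + Md² gives I = 0.092097 + (3.79)(1.073)² = 4.4556 kg m².
Thin ring: I_cm = MR² = (4.55)(0.55)² = 1.3764 kg m²; centre at d = 0.4015 + 0.4015 + 0.27 + 0.27 + 0.55 = 1.893 m, so I = I_cm + Md² gives I = 1.3764 + (4.55)(1.893)² = 17.681 kg m².
Total I = 0.24718 + 4.4556 + 17.681 = 22.384 kg m².

22.4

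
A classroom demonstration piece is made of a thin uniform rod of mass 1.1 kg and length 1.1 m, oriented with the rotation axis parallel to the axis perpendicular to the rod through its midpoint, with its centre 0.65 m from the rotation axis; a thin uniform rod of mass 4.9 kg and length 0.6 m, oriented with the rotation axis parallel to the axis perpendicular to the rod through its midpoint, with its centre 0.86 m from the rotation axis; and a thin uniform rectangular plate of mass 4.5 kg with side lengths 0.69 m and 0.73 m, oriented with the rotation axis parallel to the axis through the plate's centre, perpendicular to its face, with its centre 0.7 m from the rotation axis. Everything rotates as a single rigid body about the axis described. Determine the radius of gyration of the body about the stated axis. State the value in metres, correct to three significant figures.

Thin rod: I_cm = (1/12)ML² = (1/12)(1.1)(1.1)² = 0.11092 kg m²; centre at d = 0.65 m, so I = I_cm + Md² gives I = 0.11092 + (1.1)(0.65)² = 0.57567 kg m².
Thin rod: I_cm = (1/12)ML² = (1/12)(4.9)(0.6)² = 0.147 kg m²; centre at d = 0.86 m, so I = I_cm + Md² gives I = 0.147 + (4.9)(0.86)² = 3.771 kg m².
Rectangular plate: I_cm = (1/12)M(a²+b²) = (1/12)(4.5)[(0.69)² + (0.73)²] = 0.37837 kg m²; centre at d = 0.7 m, so I = I_cm + Md² gives I = 0.37837 + (4.5)(0.7)² = 2.5834 kg m².
Total I = 6.9301 kg m²; total mass M = 10.5 kg.
k = √(I/M) = √(6.9301/10.5) = 0.81241 m.

0.812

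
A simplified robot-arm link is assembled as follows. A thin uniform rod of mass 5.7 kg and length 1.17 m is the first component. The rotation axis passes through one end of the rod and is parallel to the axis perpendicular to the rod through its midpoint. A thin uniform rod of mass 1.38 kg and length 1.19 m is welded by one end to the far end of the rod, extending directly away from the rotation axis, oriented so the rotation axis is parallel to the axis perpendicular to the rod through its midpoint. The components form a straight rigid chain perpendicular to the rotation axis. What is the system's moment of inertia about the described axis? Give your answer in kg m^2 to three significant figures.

7.06

Thin rod: I_cm = (1/12)ML² = (1/12)(5.7)(1.17)² = 0.65023 kg m^2; centre at d = 0.585 m, so the parallel axis theorem gives I = 0.65023 + (5.7)(0.585)² = 2.6009 kg m^2.
Thin rod: I_cm = (1/12)ML² = (1/12)(1.38)(1.19)² = 0.16285 kg m^2; centre at d = 0.585 + 0.585 + 0.595 = 1.765 m, so the parallel axis theorem gives I = 0.16285 + (1.38)(1.765)² = 4.4619 kg m^2.
Total I = 2.6009 + 4.4619 = 7.0628 kg m^2.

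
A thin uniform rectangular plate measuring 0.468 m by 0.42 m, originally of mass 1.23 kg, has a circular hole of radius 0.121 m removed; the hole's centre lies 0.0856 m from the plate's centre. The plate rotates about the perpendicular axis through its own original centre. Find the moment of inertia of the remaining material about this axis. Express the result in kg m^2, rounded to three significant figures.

Unpierced body about its centre: I₀ = (1/12)M(a²+b²) = (1/12)(1.23)[(0.468)² + (0.42)²] = 0.040531 kg m^2.
The removed disk has mass m = M·πr²/(ab) = (1.23)·π(0.121)²/(0.468·0.42) = 0.28783 kg (same uniform areal density).
Its moment of inertia about the rotation axis (parallel-axis theorem): I_hole = (1/2)mr² + md² = (1/2)(0.28783)(0.121)² + (0.28783)(0.0856)² = 0.004216 kg m^2.
Treating the hole as negative mass, I = I₀ − I_hole = 0.040531 − 0.004216 = 0.036315 kg m^2.

0.0363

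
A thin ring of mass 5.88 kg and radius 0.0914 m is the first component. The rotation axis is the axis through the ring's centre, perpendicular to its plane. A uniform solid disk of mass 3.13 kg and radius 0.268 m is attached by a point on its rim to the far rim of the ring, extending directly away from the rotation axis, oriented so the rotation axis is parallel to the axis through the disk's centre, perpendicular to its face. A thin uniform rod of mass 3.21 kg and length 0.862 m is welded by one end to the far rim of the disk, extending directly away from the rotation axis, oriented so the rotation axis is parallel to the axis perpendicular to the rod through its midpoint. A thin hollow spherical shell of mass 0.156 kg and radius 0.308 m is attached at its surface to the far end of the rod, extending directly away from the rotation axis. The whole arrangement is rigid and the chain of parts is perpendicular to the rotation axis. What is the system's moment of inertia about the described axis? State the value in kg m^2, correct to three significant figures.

4.87

Thin ring: I_cm = MR² = (5.88)(0.0914)² = 0.049121 kg m^2; axis through the centre, so I = 0.049121 kg m^2.
Solid disk: I_cm = (1/2)MR² = (1/2)(3.13)(0.268)² = 0.1124 kg m^2; centre at d = 0.0914 + 0.268 = 0.3594 m, so the parallel axis theorem gives I = 0.1124 + (3.13)(0.3594)² = 0.5167 kg m^2.
Thin rod: I_cm = (1/12)ML² = (1/12)(3.21)(0.862)² = 0.19876 kg m^2; centre at d = 0.0914 + 0.268 + 0.268 + 0.431 = 1.0584 m, so the parallel axis theorem gives I = 0.19876 + (3.21)(1.0584)² = 3.7946 kg m^2.
Spherical shell: I_cm = (2/3)MR² = (2/3)(0.156)(0.308)² = 0.0098659 kg m^2; centre at d = 0.0914 + 0.268 + 0.268 + 0.431 + 0.431 + 0.308 = 1.7974 m, so the parallel axis theorem gives I = 0.0098659 + (0.156)(1.7974)² = 0.51385 kg m^2.
Total I = 0.049121 + 0.5167 + 3.7946 + 0.51385 = 4.8743 kg m^2.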